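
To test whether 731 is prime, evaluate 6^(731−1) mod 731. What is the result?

49

6^1 ≡ 6 (mod 731)
6^2 ≡ 6^2 = 36 ≡ 36 (mod 731)
6^4 ≡ 36^2 = 1296 ≡ 565 (mod 731)
6^8 ≡ 565^2 = 319225 ≡ 509 (mod 731)
6^16 ≡ 509^2 = 259081 ≡ 307 (mod 731)
6^32 ≡ 307^2 = 94249 ≡ 681 (mod 731)
6^64 ≡ 681^2 = 463761 ≡ 307 (mod 731)
6^128 ≡ 307^2 = 94249 ≡ 681 (mod 731)
6^256 ≡ 681^2 = 463761 ≡ 307 (mod 731)
6^512 ≡ 307^2 = 94249 ≡ 681 (mod 731)
730 = 512 + 128 + 64 + 16 + 8 + 2 in binary powers of 2.
So 6^730 ≡ 681 · 681 · 307 · 307 · 509 · 36 ≡ 49 (mod 731).
Since 49 ≠ 1, base 6 is a Fermat witness: 731 is composite.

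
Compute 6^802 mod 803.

641

6^1 ≡ 6 (mod 803)
6^2 ≡ 6^2 = 36 ≡ 36 (mod 803)
6^4 ≡ 36^2 = 1296 ≡ 493 (mod 803)
6^8 ≡ 493^2 = 243049 ≡ 543 (mod 803)
6^16 ≡ 543^2 = 294849 ≡ 148 (mod 803)
6^32 ≡ 148^2 = 21904 ≡ 223 (mod 803)
6^64 ≡ 223^2 = 49729 ≡ 746 (mod 803)
6^128 ≡ 746^2 = 556516 ≡ 37 (mod 803)
6^256 ≡ 37^2 = 1369 ≡ 566 (mod 803)
6^512 ≡ 566^2 = 320356 ≡ 762 (mod 803)
802 = 512 + 256 + 32 + 2 in binary powers of 2.
So 6^802 ≡ 762 · 566 · 223 · 36 ≡ 641 (mod 803).
Since 641 ≠ 1, base 6 is a Fermat witness: 803 is composite.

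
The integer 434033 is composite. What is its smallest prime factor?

434033 is odd.
Digit sum 17, not divisible by 3.
Ends in 3: not divisible by 5.
7: 434033 = 7·62004 + 5
11: 434033 = 11·39457 + 6
13: 434033 = 13·33387 + 2
17: 434033 = 17·25531 + 6
19: 434033 = 19·22843 + 16
23: 434033 = 23·18871

23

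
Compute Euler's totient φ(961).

Factor: 961 = 31^2.
φ(961) = 31^1·(31−1) = 930.

930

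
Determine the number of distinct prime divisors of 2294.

3

2294 = 2 · 1147
1147 = 31 · 37
2294 = 2 · 31 · 37, which has 3 distinct prime factors.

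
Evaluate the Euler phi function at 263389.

223440

Factor: 263389 = 7 · 191 · 197.
φ(263389) = (7−1) · (191−1) · (197−1) = 6 · 190 · 196 = 223440.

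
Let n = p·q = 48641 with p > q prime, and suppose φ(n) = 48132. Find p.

φ(n) = (p−1)(q−1) = n − (p+q) + 1, so p + q = 48641 − 48132 + 1 = 510.
p and q are the roots of t² − 510t + 48641 = 0.
Discriminant: 510² − 4·48641 = 260100 − 194564 = 65536; √65536 = 256.
q = (510 − 256)/2 = 127, p = (510 + 256)/2 = 383.
Check: 127 · 383 = 48641.

383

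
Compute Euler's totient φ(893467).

864000

Factor: 893467 = 61 · 97 · 151.
φ(893467) = (61−1) · (97−1) · (151−1) = 60 · 96 · 150 = 864000.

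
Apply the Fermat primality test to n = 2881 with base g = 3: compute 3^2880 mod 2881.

3^1 ≡ 3 (mod 2881)
3^2 ≡ 3^2 = 9 ≡ 9 (mod 2881)
3^4 ≡ 9^2 = 81 ≡ 81 (mod 2881)
3^8 ≡ 81^2 = 6561 ≡ 799 (mod 2881)
3^16 ≡ 799^2 = 638401 ≡ 1700 (mod 2881)
3^32 ≡ 1700^2 = 2890000 ≡ 357 (mod 2881)
3^64 ≡ 357^2 = 127449 ≡ 685 (mod 2881)
3^128 ≡ 685^2 = 469225 ≡ 2503 (mod 2881)
3^256 ≡ 2503^2 = 6265009 ≡ 1715 (mod 2881)
3^512 ≡ 1715^2 = 2941225 ≡ 2605 (mod 2881)
3^1024 ≡ 2605^2 = 6786025 ≡ 1270 (mod 2881)
3^2048 ≡ 1270^2 = 1612900 ≡ 2421 (mod 2881)
2880 = 2048 + 512 + 256 + 64 in binary powers of 2.
So 3^2880 ≡ 2421 · 2605 · 1715 · 685 ≡ 618 (mod 2881).
Since 618 ≠ 1, base 3 is a Fermat witness: 2881 is composite.

618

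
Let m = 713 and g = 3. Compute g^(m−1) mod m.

696

3^1 ≡ 3 (mod 713)
3^2 ≡ 3^2 = 9 ≡ 9 (mod 713)
3^4 ≡ 9^2 = 81 ≡ 81 (mod 713)
3^8 ≡ 81^2 = 6561 ≡ 144 (mod 713)
3^16 ≡ 144^2 = 20736 ≡ 59 (mod 713)
3^32 ≡ 59^2 = 3481 ≡ 629 (mod 713)
3^64 ≡ 629^2 = 395641 ≡ 639 (mod 713)
3^128 ≡ 639^2 = 408321 ≡ 485 (mod 713)
3^256 ≡ 485^2 = 235225 ≡ 648 (mod 713)
3^512 ≡ 648^2 = 419904 ≡ 660 (mod 713)
712 = 512 + 128 + 64 + 8 in binary powers of 2.
So 3^712 ≡ 660 · 485 · 639 · 144 ≡ 696 (mod 713).
Since 696 ≠ 1, base 3 is a Fermat witness: 713 is composite.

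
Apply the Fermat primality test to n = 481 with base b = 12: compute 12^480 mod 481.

248

12^1 ≡ 12 (mod 481)
12^2 ≡ 12^2 = 144 ≡ 144 (mod 481)
12^4 ≡ 144^2 = 20736 ≡ 53 (mod 481)
12^8 ≡ 53^2 = 2809 ≡ 404 (mod 481)
12^16 ≡ 404^2 = 163216 ≡ 157 (mod 481)
12^32 ≡ 157^2 = 24649 ≡ 118 (mod 481)
12^64 ≡ 118^2 = 13924 ≡ 456 (mod 481)
12^128 ≡ 456^2 = 207936 ≡ 144 (mod 481)
12^256 ≡ 144^2 = 20736 ≡ 53 (mod 481)
480 = 256 + 128 + 64 + 32 in binary powers of 2.
So 12^480 ≡ 53 · 144 · 456 · 118 ≡ 248 (mod 481).
Since 248 ≠ 1, base 12 is a Fermat witness: 481 is composite.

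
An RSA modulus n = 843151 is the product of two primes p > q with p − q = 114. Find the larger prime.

977

Since p = q + 114, we have 843151 = q(q + 114), so q² + 114q − 843151 = 0.
Discriminant: 114² + 4·843151 = 12996 + 3372604 = 3385600; √3385600 = 1840.
q = (−114 + 1840)/2 = 863, and p = q + 114 = 977.
Check: 863 · 977 = 843151.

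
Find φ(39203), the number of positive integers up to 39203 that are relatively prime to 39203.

Factor: 39203 = 197 · 199.
φ(39203) = (197−1) · (199−1) = 196 · 198 = 38808.

38808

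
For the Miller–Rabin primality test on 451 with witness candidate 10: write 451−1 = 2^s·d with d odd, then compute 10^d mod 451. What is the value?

451 − 1 = 450 = 2^1 · 225, so d = 225.
10^1 ≡ 10 (mod 451)
10^2 ≡ 10^2 = 100 ≡ 100 (mod 451)
10^4 ≡ 100^2 = 10000 ≡ 78 (mod 451)
10^8 ≡ 78^2 = 6084 ≡ 221 (mod 451)
10^16 ≡ 221^2 = 48841 ≡ 133 (mod 451)
10^32 ≡ 133^2 = 17689 ≡ 100 (mod 451)
10^64 ≡ 100^2 = 10000 ≡ 78 (mod 451)
10^128 ≡ 78^2 = 6084 ≡ 221 (mod 451)
225 = 128 + 64 + 32 + 1 in binary powers of 2.
So 10^225 ≡ 221 · 78 · 100 · 10 ≡ 329 (mod 451).
Squaring chain: 329; never reaches −1, so base 10 is a Miller–Rabin witness that 451 is composite.

329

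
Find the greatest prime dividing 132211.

132211 = 29 · 4559
4559 = 47 · 97
97 is prime.
So 132211 = 29 · 47 · 97; the largest prime factor is 97.

97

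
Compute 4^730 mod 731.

4^1 ≡ 4 (mod 731)
4^2 ≡ 4^2 = 16 ≡ 16 (mod 731)
4^4 ≡ 16^2 = 256 ≡ 256 (mod 731)
4^8 ≡ 256^2 = 65536 ≡ 477 (mod 731)
4^16 ≡ 477^2 = 227529 ≡ 188 (mod 731)
4^32 ≡ 188^2 = 35344 ≡ 256 (mod 731)
4^64 ≡ 256^2 = 65536 ≡ 477 (mod 731)
4^128 ≡ 477^2 = 227529 ≡ 188 (mod 731)
4^256 ≡ 188^2 = 35344 ≡ 256 (mod 731)
4^512 ≡ 256^2 = 65536 ≡ 477 (mod 731)
730 = 512 + 128 + 64 + 16 + 8 + 2 in binary powers of 2.
So 4^730 ≡ 477 · 188 · 477 · 188 · 477 · 16 ≡ 16 (mod 731).
Since 16 ≠ 1, base 4 is a Fermat witness: 731 is composite.

16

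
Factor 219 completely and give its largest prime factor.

73

219 = 3 · 73
73 is prime.
So 219 = 3 · 73; the largest prime factor is 73.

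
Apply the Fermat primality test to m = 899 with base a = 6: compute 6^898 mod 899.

6^1 ≡ 6 (mod 899)
6^2 ≡ 6^2 = 36 ≡ 36 (mod 899)
6^4 ≡ 36^2 = 1296 ≡ 397 (mod 899)
6^8 ≡ 397^2 = 157609 ≡ 284 (mod 899)
6^16 ≡ 284^2 = 80656 ≡ 645 (mod 899)
6^32 ≡ 645^2 = 416025 ≡ 687 (mod 899)
6^64 ≡ 687^2 = 471969 ≡ 893 (mod 899)
6^128 ≡ 893^2 = 797449 ≡ 36 (mod 899)
6^256 ≡ 36^2 = 1296 ≡ 397 (mod 899)
6^512 ≡ 397^2 = 157609 ≡ 284 (mod 899)
898 = 512 + 256 + 128 + 2 in binary powers of 2.
So 6^898 ≡ 284 · 397 · 36 · 36 ≡ 645 (mod 899).
Since 645 ≠ 1, base 6 is a Fermat witness: 899 is composite.

645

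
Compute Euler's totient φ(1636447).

Factor: 1636447 = 61 · 139 · 193.
φ(1636447) = (61−1) · (139−1) · (193−1) = 60 · 138 · 192 = 1589760.

1589760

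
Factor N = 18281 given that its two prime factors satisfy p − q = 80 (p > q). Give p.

Since p = q + 80, we have 18281 = q(q + 80), so q² + 80q − 18281 = 0.
Discriminant: 80² + 4·18281 = 6400 + 73124 = 79524; √79524 = 282.
q = (−80 + 282)/2 = 101, and p = q + 80 = 181.
Check: 101 · 181 = 18281.

181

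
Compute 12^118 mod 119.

12^1 ≡ 12 (mod 119)
12^2 ≡ 12^2 = 144 ≡ 25 (mod 119)
12^4 ≡ 25^2 = 625 ≡ 30 (mod 119)
12^8 ≡ 30^2 = 900 ≡ 67 (mod 119)
12^16 ≡ 67^2 = 4489 ≡ 86 (mod 119)
12^32 ≡ 86^2 = 7396 ≡ 18 (mod 119)
12^64 ≡ 18^2 = 324 ≡ 86 (mod 119)
118 = 64 + 32 + 16 + 4 + 2 in binary powers of 2.
So 12^118 ≡ 86 · 18 · 86 · 30 · 25 ≡ 2 (mod 119).
Since 2 ≠ 1, base 12 is a Fermat witness: 119 is composite.

2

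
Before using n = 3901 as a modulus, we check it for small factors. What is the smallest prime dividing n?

3901 is odd.
Digit sum 13, not divisible by 3.
Ends in 1: not divisible by 5.
7: 3901 = 7·557 + 2
11: 3901 = 11·354 + 7
13: 3901 = 13·300 + 1
17: 3901 = 17·229 + 8
19: 3901 = 19·205 + 6
23: 3901 = 23·169 + 14
29: 3901 = 29·134 + 15
31: 3901 = 31·125 + 26
37: 3901 = 37·105 + 16
41: 3901 = 41·95 + 6
43: 3901 = 43·90 + 31
47: 3901 = 47·83

47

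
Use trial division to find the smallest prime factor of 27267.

3

27267 is odd.
Digit sum 24, divisible by 3.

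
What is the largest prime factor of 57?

19

57 = 3 · 19
19 is prime.
So 57 = 3 · 19; the largest prime factor is 19.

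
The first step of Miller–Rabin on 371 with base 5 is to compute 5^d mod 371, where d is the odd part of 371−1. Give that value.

371 − 1 = 370 = 2^1 · 185, so d = 185.
5^1 ≡ 5 (mod 371)
5^2 ≡ 5^2 = 25 ≡ 25 (mod 371)
5^4 ≡ 25^2 = 625 ≡ 254 (mod 371)
5^8 ≡ 254^2 = 64516 ≡ 333 (mod 371)
5^16 ≡ 333^2 = 110889 ≡ 331 (mod 371)
5^32 ≡ 331^2 = 109561 ≡ 116 (mod 371)
5^64 ≡ 116^2 = 13456 ≡ 100 (mod 371)
5^128 ≡ 100^2 = 10000 ≡ 354 (mod 371)
185 = 128 + 32 + 16 + 8 + 1 in binary powers of 2.
So 5^185 ≡ 354 · 116 · 331 · 333 · 5 ≡ 87 (mod 371).
Squaring chain: 87; never reaches −1, so base 5 is a Miller–Rabin witness that 371 is composite.

87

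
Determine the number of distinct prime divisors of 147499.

3

147499 = 11^2 · 1219
1219 = 23 · 53
147499 = 11^2 · 23 · 53, which has 3 distinct prime factors.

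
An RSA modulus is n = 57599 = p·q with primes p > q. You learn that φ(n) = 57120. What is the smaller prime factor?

φ(n) = (p−1)(q−1) = n − (p+q) + 1, so p + q = 57599 − 57120 + 1 = 480.
p and q are the roots of t² − 480t + 57599 = 0.
Discriminant: 480² − 4·57599 = 230400 − 230396 = 4; √4 = 2.
q = (480 − 2)/2 = 239, p = (480 + 2)/2 = 241.
Check: 239 · 241 = 57599.

239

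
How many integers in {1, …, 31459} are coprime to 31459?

31104

Factor: 31459 = 163 · 193.
φ(31459) = (163−1) · (193−1) = 162 · 192 = 31104.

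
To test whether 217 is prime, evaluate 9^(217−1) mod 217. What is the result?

8

9^1 ≡ 9 (mod 217)
9^2 ≡ 9^2 = 81 ≡ 81 (mod 217)
9^4 ≡ 81^2 = 6561 ≡ 51 (mod 217)
9^8 ≡ 51^2 = 2601 ≡ 214 (mod 217)
9^16 ≡ 214^2 = 45796 ≡ 9 (mod 217)
9^32 ≡ 9^2 = 81 ≡ 81 (mod 217)
9^64 ≡ 81^2 = 6561 ≡ 51 (mod 217)
9^128 ≡ 51^2 = 2601 ≡ 214 (mod 217)
216 = 128 + 64 + 16 + 8 in binary powers of 2.
So 9^216 ≡ 214 · 51 · 9 · 214 ≡ 8 (mod 217).
Since 8 ≠ 1, base 9 is a Fermat witness: 217 is composite.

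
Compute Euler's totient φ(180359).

170560

Factor: 180359 = 41 · 53 · 83.
φ(180359) = (41−1) · (53−1) · (83−1) = 40 · 52 · 82 = 170560.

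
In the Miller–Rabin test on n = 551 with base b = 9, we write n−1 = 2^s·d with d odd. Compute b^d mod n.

35

551 − 1 = 550 = 2^1 · 275, so d = 275.
9^1 ≡ 9 (mod 551)
9^2 ≡ 9^2 = 81 ≡ 81 (mod 551)
9^4 ≡ 81^2 = 6561 ≡ 500 (mod 551)
9^8 ≡ 500^2 = 250000 ≡ 397 (mod 551)
9^16 ≡ 397^2 = 157609 ≡ 23 (mod 551)
9^32 ≡ 23^2 = 529 ≡ 529 (mod 551)
9^64 ≡ 529^2 = 279841 ≡ 484 (mod 551)
9^128 ≡ 484^2 = 234256 ≡ 81 (mod 551)
9^256 ≡ 81^2 = 6561 ≡ 500 (mod 551)
275 = 256 + 16 + 2 + 1 in binary powers of 2.
So 9^275 ≡ 500 · 23 · 81 · 9 ≡ 35 (mod 551).
Squaring chain: 35; never reaches −1, so base 9 is a Miller–Rabin witness that 551 is composite.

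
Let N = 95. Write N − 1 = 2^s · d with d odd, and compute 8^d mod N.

95 − 1 = 94 = 2^1 · 47, so d = 47.
8^1 ≡ 8 (mod 95)
8^2 ≡ 8^2 = 64 ≡ 64 (mod 95)
8^4 ≡ 64^2 = 4096 ≡ 11 (mod 95)
8^8 ≡ 11^2 = 121 ≡ 26 (mod 95)
8^16 ≡ 26^2 = 676 ≡ 11 (mod 95)
8^32 ≡ 11^2 = 121 ≡ 26 (mod 95)
47 = 32 + 8 + 4 + 2 + 1 in binary powers of 2.
So 8^47 ≡ 26 · 26 · 11 · 64 · 8 ≡ 12 (mod 95).
Squaring chain: 12; never reaches −1, so base 8 is a Miller–Rabin witness that 95 is composite.

12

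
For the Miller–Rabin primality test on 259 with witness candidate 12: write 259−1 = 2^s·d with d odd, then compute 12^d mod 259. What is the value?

174

259 − 1 = 258 = 2^1 · 129, so d = 129.
12^1 ≡ 12 (mod 259)
12^2 ≡ 12^2 = 144 ≡ 144 (mod 259)
12^4 ≡ 144^2 = 20736 ≡ 16 (mod 259)
12^8 ≡ 16^2 = 256 ≡ 256 (mod 259)
12^16 ≡ 256^2 = 65536 ≡ 9 (mod 259)
12^32 ≡ 9^2 = 81 ≡ 81 (mod 259)
12^64 ≡ 81^2 = 6561 ≡ 86 (mod 259)
12^128 ≡ 86^2 = 7396 ≡ 144 (mod 259)
129 = 128 + 1 in binary powers of 2.
So 12^129 ≡ 144 · 12 ≡ 174 (mod 259).
Squaring chain: 174; never reaches −1, so base 12 is a Miller–Rabin witness that 259 is composite.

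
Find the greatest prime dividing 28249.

53

28249 = 13 · 2173
2173 = 41 · 53
53 is prime.
So 28249 = 13 · 41 · 53; the largest prime factor is 53.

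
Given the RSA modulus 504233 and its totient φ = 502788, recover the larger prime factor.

859

φ(n) = (p−1)(q−1) = n − (p+q) + 1, so p + q = 504233 − 502788 + 1 = 1446.
p and q are the roots of t² − 1446t + 504233 = 0.
Discriminant: 1446² − 4·504233 = 2090916 − 2016932 = 73984; √73984 = 272.
q = (1446 − 272)/2 = 587, p = (1446 + 272)/2 = 859.
Check: 587 · 859 = 504233.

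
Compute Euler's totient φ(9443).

Factor: 9443 = 7 · 19 · 71.
φ(9443) = (7−1) · (19−1) · (71−1) = 6 · 18 · 70 = 7560.

7560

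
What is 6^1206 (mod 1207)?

6^1 ≡ 6 (mod 1207)
6^2 ≡ 6^2 = 36 ≡ 36 (mod 1207)
6^4 ≡ 36^2 = 1296 ≡ 89 (mod 1207)
6^8 ≡ 89^2 = 7921 ≡ 679 (mod 1207)
6^16 ≡ 679^2 = 461041 ≡ 1174 (mod 1207)
6^32 ≡ 1174^2 = 1378276 ≡ 1089 (mod 1207)
6^64 ≡ 1089^2 = 1185921 ≡ 647 (mod 1207)
6^128 ≡ 647^2 = 418609 ≡ 987 (mod 1207)
6^256 ≡ 987^2 = 974169 ≡ 120 (mod 1207)
6^512 ≡ 120^2 = 14400 ≡ 1123 (mod 1207)
6^1024 ≡ 1123^2 = 1261129 ≡ 1021 (mod 1207)
1206 = 1024 + 128 + 32 + 16 + 4 + 2 in binary powers of 2.
So 6^1206 ≡ 1021 · 987 · 1089 · 1174 · 89 · 36 ≡ 535 (mod 1207).
Since 535 ≠ 1, base 6 is a Fermat witness: 1207 is composite.

535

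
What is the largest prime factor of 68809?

68809 = 13 · 5293
5293 = 67 · 79
79 is prime.
So 68809 = 13 · 67 · 79; the largest prime factor is 79.

79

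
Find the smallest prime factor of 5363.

5363 is odd.
Digit sum 17, not divisible by 3.
Ends in 3: not divisible by 5.
7: 5363 = 7·766 + 1
11: 5363 = 11·487 + 6
13: 5363 = 13·412 + 7
17: 5363 = 17·315 + 8
19: 5363 = 19·282 + 5
23: 5363 = 23·233 + 4
29: 5363 = 29·184 + 27
31: 5363 = 31·173

31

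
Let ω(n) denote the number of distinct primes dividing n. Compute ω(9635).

9635 = 5 · 1927
1927 = 41 · 47
9635 = 5 · 41 · 47, which has 3 distinct prime factors.

3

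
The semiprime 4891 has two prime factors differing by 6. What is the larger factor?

Since p = q + 6, we have 4891 = q(q + 6), so q² + 6q − 4891 = 0.
Discriminant: 6² + 4·4891 = 36 + 19564 = 19600; √19600 = 140.
q = (−6 + 140)/2 = 67, and p = q + 6 = 73.
Check: 67 · 73 = 4891.

73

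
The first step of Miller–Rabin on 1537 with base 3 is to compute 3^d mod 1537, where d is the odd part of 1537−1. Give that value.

27

1537 − 1 = 1536 = 2^9 · 3, so d = 3.
3^1 ≡ 3 (mod 1537)
3^2 ≡ 3^2 = 9 ≡ 9 (mod 1537)
3 = 2 + 1 in binary powers of 2.
So 3^3 ≡ 9 · 3 ≡ 27 (mod 1537).
Squaring chain: 27 → 729 → 1176 → 1213 → 460 → 1031 → 894 → 1533 → 16; never reaches −1, so base 3 is a Miller–Rabin witness that 1537 is composite.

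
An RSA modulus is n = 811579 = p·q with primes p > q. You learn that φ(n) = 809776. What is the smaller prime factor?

857

φ(n) = (p−1)(q−1) = n − (p+q) + 1, so p + q = 811579 − 809776 + 1 = 1804.
p and q are the roots of t² − 1804t + 811579 = 0.
Discriminant: 1804² − 4·811579 = 3254416 − 3246316 = 8100; √8100 = 90.
q = (1804 − 90)/2 = 857, p = (1804 + 90)/2 = 947.
Check: 857 · 947 = 811579.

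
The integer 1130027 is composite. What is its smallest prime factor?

59

1130027 is odd.
Digit sum 14, not divisible by 3.
Ends in 7: not divisible by 5.
7: 1130027 = 7·161432 + 3
11: 1130027 = 11·102729 + 8
13: 1130027 = 13·86925 + 2
17: 1130027 = 17·66472 + 3
19: 1130027 = 19·59475 + 2
23: 1130027 = 23·49131 + 14
29: 1130027 = 29·38966 + 13
31: 1130027 = 31·36452 + 15
37: 1130027 = 37·30541 + 10
41: 1130027 = 41·27561 + 26
43: 1130027 = 43·26279 + 30
47: 1130027 = 47·24043 + 6
53: 1130027 = 53·21321 + 14
59: 1130027 = 59·19153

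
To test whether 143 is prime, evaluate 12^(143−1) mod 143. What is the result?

1

12^1 ≡ 12 (mod 143)
12^2 ≡ 12^2 = 144 ≡ 1 (mod 143)
12^4 ≡ 1^2 = 1 ≡ 1 (mod 143)
12^8 ≡ 1^2 = 1 ≡ 1 (mod 143)
12^16 ≡ 1^2 = 1 ≡ 1 (mod 143)
12^32 ≡ 1^2 = 1 ≡ 1 (mod 143)
12^64 ≡ 1^2 = 1 ≡ 1 (mod 143)
12^128 ≡ 1^2 = 1 ≡ 1 (mod 143)
142 = 128 + 8 + 4 + 2 in binary powers of 2.
So 12^142 ≡ 1 · 1 · 1 · 1 ≡ 1 (mod 143).
Since the result is 1, base 12 gives no evidence that 143 is composite.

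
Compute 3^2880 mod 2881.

3^1 ≡ 3 (mod 2881)
3^2 ≡ 3^2 = 9 ≡ 9 (mod 2881)
3^4 ≡ 9^2 = 81 ≡ 81 (mod 2881)
3^8 ≡ 81^2 = 6561 ≡ 799 (mod 2881)
3^16 ≡ 799^2 = 638401 ≡ 1700 (mod 2881)
3^32 ≡ 1700^2 = 2890000 ≡ 357 (mod 2881)
3^64 ≡ 357^2 = 127449 ≡ 685 (mod 2881)
3^128 ≡ 685^2 = 469225 ≡ 2503 (mod 2881)
3^256 ≡ 2503^2 = 6265009 ≡ 1715 (mod 2881)
3^512 ≡ 1715^2 = 2941225 ≡ 2605 (mod 2881)
3^1024 ≡ 2605^2 = 6786025 ≡ 1270 (mod 2881)
3^2048 ≡ 1270^2 = 1612900 ≡ 2421 (mod 2881)
2880 = 2048 + 512 + 256 + 64 in binary powers of 2.
So 3^2880 ≡ 2421 · 2605 · 1715 · 685 ≡ 618 (mod 2881).
Since 618 ≠ 1, base 3 is a Fermat witness: 2881 is composite.

618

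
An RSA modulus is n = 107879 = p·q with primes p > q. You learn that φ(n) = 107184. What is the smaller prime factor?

φ(n) = (p−1)(q−1) = n − (p+q) + 1, so p + q = 107879 − 107184 + 1 = 696.
p and q are the roots of t² − 696t + 107879 = 0.
Discriminant: 696² − 4·107879 = 484416 − 431516 = 52900; √52900 = 230.
q = (696 − 230)/2 = 233, p = (696 + 230)/2 = 463.
Check: 233 · 463 = 107879.

233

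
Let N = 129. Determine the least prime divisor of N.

129 is odd.
Digit sum 12, divisible by 3.

3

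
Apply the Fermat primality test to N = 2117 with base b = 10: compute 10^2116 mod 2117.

364

10^1 ≡ 10 (mod 2117)
10^2 ≡ 10^2 = 100 ≡ 100 (mod 2117)
10^4 ≡ 100^2 = 10000 ≡ 1532 (mod 2117)
10^8 ≡ 1532^2 = 2347024 ≡ 1388 (mod 2117)
10^16 ≡ 1388^2 = 1926544 ≡ 74 (mod 2117)
10^32 ≡ 74^2 = 5476 ≡ 1242 (mod 2117)
10^64 ≡ 1242^2 = 1542564 ≡ 1388 (mod 2117)
10^128 ≡ 1388^2 = 1926544 ≡ 74 (mod 2117)
10^256 ≡ 74^2 = 5476 ≡ 1242 (mod 2117)
10^512 ≡ 1242^2 = 1542564 ≡ 1388 (mod 2117)
10^1024 ≡ 1388^2 = 1926544 ≡ 74 (mod 2117)
10^2048 ≡ 74^2 = 5476 ≡ 1242 (mod 2117)
2116 = 2048 + 64 + 4 in binary powers of 2.
So 10^2116 ≡ 1242 · 1388 · 1532 ≡ 364 (mod 2117).
Since 364 ≠ 1, base 10 is a Fermat witness: 2117 is composite.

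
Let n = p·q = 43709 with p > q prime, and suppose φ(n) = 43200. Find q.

109

φ(n) = (p−1)(q−1) = n − (p+q) + 1, so p + q = 43709 − 43200 + 1 = 510.
p and q are the roots of t² − 510t + 43709 = 0.
Discriminant: 510² − 4·43709 = 260100 − 174836 = 85264; √85264 = 292.
q = (510 − 292)/2 = 109, p = (510 + 292)/2 = 401.
Check: 109 · 401 = 43709.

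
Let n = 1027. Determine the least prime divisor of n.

13

1027 is odd.
Digit sum 10, not divisible by 3.
Ends in 7: not divisible by 5.
7: 1027 = 7·146 + 5
11: 1027 = 11·93 + 4
13: 1027 = 13·79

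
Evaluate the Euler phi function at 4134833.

Factor: 4134833 = 139 · 151 · 197.
φ(4134833) = (139−1) · (151−1) · (197−1) = 138 · 150 · 196 = 4057200.

4057200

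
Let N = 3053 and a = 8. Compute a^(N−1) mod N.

2581

8^1 ≡ 8 (mod 3053)
8^2 ≡ 8^2 = 64 ≡ 64 (mod 3053)
8^4 ≡ 64^2 = 4096 ≡ 1043 (mod 3053)
8^8 ≡ 1043^2 = 1087849 ≡ 981 (mod 3053)
8^16 ≡ 981^2 = 962361 ≡ 666 (mod 3053)
8^32 ≡ 666^2 = 443556 ≡ 871 (mod 3053)
8^64 ≡ 871^2 = 758641 ≡ 1497 (mod 3053)
8^128 ≡ 1497^2 = 2241009 ≡ 107 (mod 3053)
8^256 ≡ 107^2 = 11449 ≡ 2290 (mod 3053)
8^512 ≡ 2290^2 = 5244100 ≡ 2099 (mod 3053)
8^1024 ≡ 2099^2 = 4405801 ≡ 322 (mod 3053)
8^2048 ≡ 322^2 = 103684 ≡ 2935 (mod 3053)
3052 = 2048 + 512 + 256 + 128 + 64 + 32 + 8 + 4 in binary powers of 2.
So 8^3052 ≡ 2935 · 2099 · 2290 · 107 · 1497 · 871 · 981 · 1043 ≡ 2581 (mod 3053).
Since 2581 ≠ 1, base 8 is a Fermat witness: 3053 is composite.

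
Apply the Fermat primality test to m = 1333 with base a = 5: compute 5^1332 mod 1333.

838

5^1 ≡ 5 (mod 1333)
5^2 ≡ 5^2 = 25 ≡ 25 (mod 1333)
5^4 ≡ 25^2 = 625 ≡ 625 (mod 1333)
5^8 ≡ 625^2 = 390625 ≡ 56 (mod 1333)
5^16 ≡ 56^2 = 3136 ≡ 470 (mod 1333)
5^32 ≡ 470^2 = 220900 ≡ 955 (mod 1333)
5^64 ≡ 955^2 = 912025 ≡ 253 (mod 1333)
5^128 ≡ 253^2 = 64009 ≡ 25 (mod 1333)
5^256 ≡ 25^2 = 625 ≡ 625 (mod 1333)
5^512 ≡ 625^2 = 390625 ≡ 56 (mod 1333)
5^1024 ≡ 56^2 = 3136 ≡ 470 (mod 1333)
1332 = 1024 + 256 + 32 + 16 + 4 in binary powers of 2.
So 5^1332 ≡ 470 · 625 · 955 · 470 · 625 ≡ 838 (mod 1333).
Since 838 ≠ 1, base 5 is a Fermat witness: 1333 is composite.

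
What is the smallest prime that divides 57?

57 is odd.
Digit sum 12, divisible by 3.

3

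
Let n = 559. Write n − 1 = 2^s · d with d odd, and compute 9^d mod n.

391

559 − 1 = 558 = 2^1 · 279, so d = 279.
9^1 ≡ 9 (mod 559)
9^2 ≡ 9^2 = 81 ≡ 81 (mod 559)
9^4 ≡ 81^2 = 6561 ≡ 412 (mod 559)
9^8 ≡ 412^2 = 169744 ≡ 367 (mod 559)
9^16 ≡ 367^2 = 134689 ≡ 529 (mod 559)
9^32 ≡ 529^2 = 279841 ≡ 341 (mod 559)
9^64 ≡ 341^2 = 116281 ≡ 9 (mod 559)
9^128 ≡ 9^2 = 81 ≡ 81 (mod 559)
9^256 ≡ 81^2 = 6561 ≡ 412 (mod 559)
279 = 256 + 16 + 4 + 2 + 1 in binary powers of 2.
So 9^279 ≡ 412 · 529 · 412 · 81 · 9 ≡ 391 (mod 559).
Squaring chain: 391; never reaches −1, so base 9 is a Miller–Rabin witness that 559 is composite.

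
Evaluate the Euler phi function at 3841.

3652

Factor: 3841 = 23 · 167.
φ(3841) = (23−1) · (167−1) = 22 · 166 = 3652.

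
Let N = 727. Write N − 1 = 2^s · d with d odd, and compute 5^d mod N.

727 − 1 = 726 = 2^1 · 363, so d = 363.
5^1 ≡ 5 (mod 727)
5^2 ≡ 5^2 = 25 ≡ 25 (mod 727)
5^4 ≡ 25^2 = 625 ≡ 625 (mod 727)
5^8 ≡ 625^2 = 390625 ≡ 226 (mod 727)
5^16 ≡ 226^2 = 51076 ≡ 186 (mod 727)
5^32 ≡ 186^2 = 34596 ≡ 427 (mod 727)
5^64 ≡ 427^2 = 182329 ≡ 579 (mod 727)
5^128 ≡ 579^2 = 335241 ≡ 94 (mod 727)
5^256 ≡ 94^2 = 8836 ≡ 112 (mod 727)
363 = 256 + 64 + 32 + 8 + 2 + 1 in binary powers of 2.
So 5^363 ≡ 112 · 579 · 427 · 226 · 25 · 5 ≡ 726 (mod 727).
Since 5^d ≡ 726 (mod 727), base 5 does not prove 727 composite.

726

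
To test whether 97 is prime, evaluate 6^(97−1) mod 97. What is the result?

6^1 ≡ 6 (mod 97)
6^2 ≡ 6^2 = 36 ≡ 36 (mod 97)
6^4 ≡ 36^2 = 1296 ≡ 35 (mod 97)
6^8 ≡ 35^2 = 1225 ≡ 61 (mod 97)
6^16 ≡ 61^2 = 3721 ≡ 35 (mod 97)
6^32 ≡ 35^2 = 1225 ≡ 61 (mod 97)
6^64 ≡ 61^2 = 3721 ≡ 35 (mod 97)
96 = 64 + 32 in binary powers of 2.
So 6^96 ≡ 35 · 61 ≡ 1 (mod 97).
Since the result is 1, base 6 gives no evidence that 97 is composite.

1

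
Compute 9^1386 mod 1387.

9^1 ≡ 9 (mod 1387)
9^2 ≡ 9^2 = 81 ≡ 81 (mod 1387)
9^4 ≡ 81^2 = 6561 ≡ 1013 (mod 1387)
9^8 ≡ 1013^2 = 1026169 ≡ 1176 (mod 1387)
9^16 ≡ 1176^2 = 1382976 ≡ 137 (mod 1387)
9^32 ≡ 137^2 = 18769 ≡ 738 (mod 1387)
9^64 ≡ 738^2 = 544644 ≡ 940 (mod 1387)
9^128 ≡ 940^2 = 883600 ≡ 81 (mod 1387)
9^256 ≡ 81^2 = 6561 ≡ 1013 (mod 1387)
9^512 ≡ 1013^2 = 1026169 ≡ 1176 (mod 1387)
9^1024 ≡ 1176^2 = 1382976 ≡ 137 (mod 1387)
1386 = 1024 + 256 + 64 + 32 + 8 + 2 in binary powers of 2.
So 9^1386 ≡ 137 · 1013 · 940 · 738 · 1176 · 81 ≡ 1 (mod 1387).
Since the result is 1, base 9 gives no evidence that 1387 is composite.

1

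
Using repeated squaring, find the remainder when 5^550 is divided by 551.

5^1 ≡ 5 (mod 551)
5^2 ≡ 5^2 = 25 ≡ 25 (mod 551)
5^4 ≡ 25^2 = 625 ≡ 74 (mod 551)
5^8 ≡ 74^2 = 5476 ≡ 517 (mod 551)
5^16 ≡ 517^2 = 267289 ≡ 54 (mod 551)
5^32 ≡ 54^2 = 2916 ≡ 161 (mod 551)
5^64 ≡ 161^2 = 25921 ≡ 24 (mod 551)
5^128 ≡ 24^2 = 576 ≡ 25 (mod 551)
5^256 ≡ 25^2 = 625 ≡ 74 (mod 551)
5^512 ≡ 74^2 = 5476 ≡ 517 (mod 551)
550 = 512 + 32 + 4 + 2 in binary powers of 2.
So 5^550 ≡ 517 · 161 · 74 · 25 ≡ 480 (mod 551).
Since 480 ≠ 1, base 5 is a Fermat witness: 551 is composite.

480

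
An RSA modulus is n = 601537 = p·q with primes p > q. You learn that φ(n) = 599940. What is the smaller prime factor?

φ(n) = (p−1)(q−1) = n − (p+q) + 1, so p + q = 601537 − 599940 + 1 = 1598.
p and q are the roots of t² − 1598t + 601537 = 0.
Discriminant: 1598² − 4·601537 = 2553604 − 2406148 = 147456; √147456 = 384.
q = (1598 − 384)/2 = 607, p = (1598 + 384)/2 = 991.
Check: 607 · 991 = 601537.

607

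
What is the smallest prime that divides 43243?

83

43243 is odd.
Digit sum 16, not divisible by 3.
Ends in 3: not divisible by 5.
7: 43243 = 7·6177 + 4
11: 43243 = 11·3931 + 2
13: 43243 = 13·3326 + 5
17: 43243 = 17·2543 + 12
19: 43243 = 19·2275 + 18
23: 43243 = 23·1880 + 3
29: 43243 = 29·1491 + 4
31: 43243 = 31·1394 + 29
37: 43243 = 37·1168 + 27
41: 43243 = 41·1054 + 29
43: 43243 = 43·1005 + 28
47: 43243 = 47·920 + 3
53: 43243 = 53·815 + 48
59: 43243 = 59·732 + 55
61: 43243 = 61·708 + 55
67: 43243 = 67·645 + 28
71: 43243 = 71·609 + 4
73: 43243 = 73·592 + 27
79: 43243 = 79·547 + 30
83: 43243 = 83·521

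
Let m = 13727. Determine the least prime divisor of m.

7

13727 is odd.
Digit sum 20, not divisible by 3.
Ends in 7: not divisible by 5.
7: 13727 = 7·1961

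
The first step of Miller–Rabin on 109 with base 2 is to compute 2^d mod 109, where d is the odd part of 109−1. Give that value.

33

109 − 1 = 108 = 2^2 · 27, so d = 27.
2^1 ≡ 2 (mod 109)
2^2 ≡ 2^2 = 4 ≡ 4 (mod 109)
2^4 ≡ 4^2 = 16 ≡ 16 (mod 109)
2^8 ≡ 16^2 = 256 ≡ 38 (mod 109)
2^16 ≡ 38^2 = 1444 ≡ 27 (mod 109)
27 = 16 + 8 + 2 + 1 in binary powers of 2.
So 2^27 ≡ 27 · 38 · 4 · 2 ≡ 33 (mod 109).
Squaring chain: 33 → 108; reaches −1, so base 2 does not prove 109 composite.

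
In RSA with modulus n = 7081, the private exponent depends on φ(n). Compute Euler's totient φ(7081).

6912

Factor: 7081 = 73 · 97.
φ(7081) = (73−1) · (97−1) = 72 · 96 = 6912.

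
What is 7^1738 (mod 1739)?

7^1 ≡ 7 (mod 1739)
7^2 ≡ 7^2 = 49 ≡ 49 (mod 1739)
7^4 ≡ 49^2 = 2401 ≡ 662 (mod 1739)
7^8 ≡ 662^2 = 438244 ≡ 16 (mod 1739)
7^16 ≡ 16^2 = 256 ≡ 256 (mod 1739)
7^32 ≡ 256^2 = 65536 ≡ 1193 (mod 1739)
7^64 ≡ 1193^2 = 1423249 ≡ 747 (mod 1739)
7^128 ≡ 747^2 = 558009 ≡ 1529 (mod 1739)
7^256 ≡ 1529^2 = 2337841 ≡ 625 (mod 1739)
7^512 ≡ 625^2 = 390625 ≡ 1089 (mod 1739)
7^1024 ≡ 1089^2 = 1185921 ≡ 1662 (mod 1739)
1738 = 1024 + 512 + 128 + 64 + 8 + 2 in binary powers of 2.
So 7^1738 ≡ 1662 · 1089 · 1529 · 747 · 16 · 49 ≡ 636 (mod 1739).
Since 636 ≠ 1, base 7 is a Fermat witness: 1739 is composite.

636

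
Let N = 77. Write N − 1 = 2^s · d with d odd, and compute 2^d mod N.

77 − 1 = 76 = 2^2 · 19, so d = 19.
2^1 ≡ 2 (mod 77)
2^2 ≡ 2^2 = 4 ≡ 4 (mod 77)
2^4 ≡ 4^2 = 16 ≡ 16 (mod 77)
2^8 ≡ 16^2 = 256 ≡ 25 (mod 77)
2^16 ≡ 25^2 = 625 ≡ 9 (mod 77)
19 = 16 + 2 + 1 in binary powers of 2.
So 2^19 ≡ 9 · 4 · 2 ≡ 72 (mod 77).
Squaring chain: 72 → 25; never reaches −1, so base 2 is a Miller–Rabin witness that 77 is composite.

72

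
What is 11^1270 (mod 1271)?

11^1 ≡ 11 (mod 1271)
11^2 ≡ 11^2 = 121 ≡ 121 (mod 1271)
11^4 ≡ 121^2 = 14641 ≡ 660 (mod 1271)
11^8 ≡ 660^2 = 435600 ≡ 918 (mod 1271)
11^16 ≡ 918^2 = 842724 ≡ 51 (mod 1271)
11^32 ≡ 51^2 = 2601 ≡ 59 (mod 1271)
11^64 ≡ 59^2 = 3481 ≡ 939 (mod 1271)
11^128 ≡ 939^2 = 881721 ≡ 918 (mod 1271)
11^256 ≡ 918^2 = 842724 ≡ 51 (mod 1271)
11^512 ≡ 51^2 = 2601 ≡ 59 (mod 1271)
11^1024 ≡ 59^2 = 3481 ≡ 939 (mod 1271)
1270 = 1024 + 128 + 64 + 32 + 16 + 4 + 2 in binary powers of 2.
So 11^1270 ≡ 939 · 918 · 939 · 59 · 51 · 660 · 121 ≡ 811 (mod 1271).
Since 811 ≠ 1, base 11 is a Fermat witness: 1271 is composite.

811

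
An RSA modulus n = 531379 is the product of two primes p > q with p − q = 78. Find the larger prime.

Since p = q + 78, we have 531379 = q(q + 78), so q² + 78q − 531379 = 0.
Discriminant: 78² + 4·531379 = 6084 + 2125516 = 2131600; √2131600 = 1460.
q = (−78 + 1460)/2 = 691, and p = q + 78 = 769.
Check: 691 · 769 = 531379.

769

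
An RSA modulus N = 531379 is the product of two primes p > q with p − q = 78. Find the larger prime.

Since p = q + 78, we have 531379 = q(q + 78), so q² + 78q − 531379 = 0.
Discriminant: 78² + 4·531379 = 6084 + 2125516 = 2131600; √2131600 = 1460.
q = (−78 + 1460)/2 = 691, and p = q + 78 = 769.
Check: 691 · 769 = 531379.

769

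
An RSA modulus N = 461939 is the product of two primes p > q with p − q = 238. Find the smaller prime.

571

Since p = q + 238, we have 461939 = q(q + 238), so q² + 238q − 461939 = 0.
Discriminant: 238² + 4·461939 = 56644 + 1847756 = 1904400; √1904400 = 1380.
q = (−238 + 1380)/2 = 571, and p = q + 238 = 809.
Check: 571 · 809 = 461939.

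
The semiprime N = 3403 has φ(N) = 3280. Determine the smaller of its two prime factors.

41

φ(n) = (p−1)(q−1) = n − (p+q) + 1, so p + q = 3403 − 3280 + 1 = 124.
p and q are the roots of t² − 124t + 3403 = 0.
Discriminant: 124² − 4·3403 = 15376 − 13612 = 1764; √1764 = 42.
q = (124 − 42)/2 = 41, p = (124 + 42)/2 = 83.
Check: 41 · 83 = 3403.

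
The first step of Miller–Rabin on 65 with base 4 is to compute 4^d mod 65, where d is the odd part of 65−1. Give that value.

4

65 − 1 = 64 = 2^6 · 1, so d = 1.
4^1 ≡ 4 (mod 65)
1 = 1 in binary powers of 2.
So 4^1 ≡ 4 ≡ 4 (mod 65).
Squaring chain: 4 → 16 → 61 → 16 → 61 → 16; never reaches −1, so base 4 is a Miller–Rabin witness that 65 is composite.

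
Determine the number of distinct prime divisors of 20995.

20995 = 5 · 4199
4199 = 13 · 323
323 = 17 · 19
20995 = 5 · 13 · 17 · 19, which has 4 distinct prime factors.

4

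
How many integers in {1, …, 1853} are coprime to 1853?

Factor: 1853 = 17 · 109.
φ(1853) = (17−1) · (109−1) = 16 · 108 = 1728.

1728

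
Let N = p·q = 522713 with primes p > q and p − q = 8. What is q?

719

Since p = q + 8, we have 522713 = q(q + 8), so q² + 8q − 522713 = 0.
Discriminant: 8² + 4·522713 = 64 + 2090852 = 2090916; √2090916 = 1446.
q = (−8 + 1446)/2 = 719, and p = q + 8 = 727.
Check: 719 · 727 = 522713.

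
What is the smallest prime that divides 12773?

12773 is odd.
Digit sum 20, not divisible by 3.
Ends in 3: not divisible by 5.
7: 12773 = 7·1824 + 5
11: 12773 = 11·1161 + 2
13: 12773 = 13·982 + 7
17: 12773 = 17·751 + 6
19: 12773 = 19·672 + 5
23: 12773 = 23·555 + 8
29: 12773 = 29·440 + 13
31: 12773 = 31·412 + 1
37: 12773 = 37·345 + 8
41: 12773 = 41·311 + 22
43: 12773 = 43·297 + 2
47: 12773 = 47·271 + 36
53: 12773 = 53·241

53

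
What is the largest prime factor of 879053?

89

879053 = 7 · 125579
125579 = 17 · 7387
7387 = 83 · 89
89 is prime.
So 879053 = 7 · 17 · 83 · 89; the largest prime factor is 89.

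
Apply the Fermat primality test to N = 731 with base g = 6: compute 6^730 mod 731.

49

6^1 ≡ 6 (mod 731)
6^2 ≡ 6^2 = 36 ≡ 36 (mod 731)
6^4 ≡ 36^2 = 1296 ≡ 565 (mod 731)
6^8 ≡ 565^2 = 319225 ≡ 509 (mod 731)
6^16 ≡ 509^2 = 259081 ≡ 307 (mod 731)
6^32 ≡ 307^2 = 94249 ≡ 681 (mod 731)
6^64 ≡ 681^2 = 463761 ≡ 307 (mod 731)
6^128 ≡ 307^2 = 94249 ≡ 681 (mod 731)
6^256 ≡ 681^2 = 463761 ≡ 307 (mod 731)
6^512 ≡ 307^2 = 94249 ≡ 681 (mod 731)
730 = 512 + 128 + 64 + 16 + 8 + 2 in binary powers of 2.
So 6^730 ≡ 681 · 681 · 307 · 307 · 509 · 36 ≡ 49 (mod 731).
Since 49 ≠ 1, base 6 is a Fermat witness: 731 is composite.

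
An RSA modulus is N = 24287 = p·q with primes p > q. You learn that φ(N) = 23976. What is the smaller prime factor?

149

φ(n) = (p−1)(q−1) = n − (p+q) + 1, so p + q = 24287 − 23976 + 1 = 312.
p and q are the roots of t² − 312t + 24287 = 0.
Discriminant: 312² − 4·24287 = 97344 − 97148 = 196; √196 = 14.
q = (312 − 14)/2 = 149, p = (312 + 14)/2 = 163.
Check: 149 · 163 = 24287.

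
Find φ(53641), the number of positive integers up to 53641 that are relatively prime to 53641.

44928

Factor: 53641 = 7 · 79 · 97.
φ(53641) = (7−1) · (79−1) · (97−1) = 6 · 78 · 96 = 44928.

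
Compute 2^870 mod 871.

545

2^1 ≡ 2 (mod 871)
2^2 ≡ 2^2 = 4 ≡ 4 (mod 871)
2^4 ≡ 4^2 = 16 ≡ 16 (mod 871)
2^8 ≡ 16^2 = 256 ≡ 256 (mod 871)
2^16 ≡ 256^2 = 65536 ≡ 211 (mod 871)
2^32 ≡ 211^2 = 44521 ≡ 100 (mod 871)
2^64 ≡ 100^2 = 10000 ≡ 419 (mod 871)
2^128 ≡ 419^2 = 175561 ≡ 490 (mod 871)
2^256 ≡ 490^2 = 240100 ≡ 575 (mod 871)
2^512 ≡ 575^2 = 330625 ≡ 516 (mod 871)
870 = 512 + 256 + 64 + 32 + 4 + 2 in binary powers of 2.
So 2^870 ≡ 516 · 575 · 419 · 100 · 16 · 4 ≡ 545 (mod 871).
Since 545 ≠ 1, base 2 is a Fermat witness: 871 is composite.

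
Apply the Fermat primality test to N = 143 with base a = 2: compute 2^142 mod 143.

2^1 ≡ 2 (mod 143)
2^2 ≡ 2^2 = 4 ≡ 4 (mod 143)
2^4 ≡ 4^2 = 16 ≡ 16 (mod 143)
2^8 ≡ 16^2 = 256 ≡ 113 (mod 143)
2^16 ≡ 113^2 = 12769 ≡ 42 (mod 143)
2^32 ≡ 42^2 = 1764 ≡ 48 (mod 143)
2^64 ≡ 48^2 = 2304 ≡ 16 (mod 143)
2^128 ≡ 16^2 = 256 ≡ 113 (mod 143)
142 = 128 + 8 + 4 + 2 in binary powers of 2.
So 2^142 ≡ 113 · 113 · 16 · 4 ≡ 114 (mod 143).
Since 114 ≠ 1, base 2 is a Fermat witness: 143 is composite.

114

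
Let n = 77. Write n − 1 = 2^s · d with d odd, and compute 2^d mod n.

77 − 1 = 76 = 2^2 · 19, so d = 19.
2^1 ≡ 2 (mod 77)
2^2 ≡ 2^2 = 4 ≡ 4 (mod 77)
2^4 ≡ 4^2 = 16 ≡ 16 (mod 77)
2^8 ≡ 16^2 = 256 ≡ 25 (mod 77)
2^16 ≡ 25^2 = 625 ≡ 9 (mod 77)
19 = 16 + 2 + 1 in binary powers of 2.
So 2^19 ≡ 9 · 4 · 2 ≡ 72 (mod 77).
Squaring chain: 72 → 25; never reaches −1, so base 2 is a Miller–Rabin witness that 77 is composite.

72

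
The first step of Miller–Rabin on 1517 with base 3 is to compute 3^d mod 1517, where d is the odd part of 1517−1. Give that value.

1517 − 1 = 1516 = 2^2 · 379, so d = 379.
3^1 ≡ 3 (mod 1517)
3^2 ≡ 3^2 = 9 ≡ 9 (mod 1517)
3^4 ≡ 9^2 = 81 ≡ 81 (mod 1517)
3^8 ≡ 81^2 = 6561 ≡ 493 (mod 1517)
3^16 ≡ 493^2 = 243049 ≡ 329 (mod 1517)
3^32 ≡ 329^2 = 108241 ≡ 534 (mod 1517)
3^64 ≡ 534^2 = 285156 ≡ 1477 (mod 1517)
3^128 ≡ 1477^2 = 2181529 ≡ 83 (mod 1517)
3^256 ≡ 83^2 = 6889 ≡ 821 (mod 1517)
379 = 256 + 64 + 32 + 16 + 8 + 2 + 1 in binary powers of 2.
So 3^379 ≡ 821 · 1477 · 534 · 329 · 493 · 9 · 3 ≡ 1298 (mod 1517).
Squaring chain: 1298 → 934; never reaches −1, so base 3 is a Miller–Rabin witness that 1517 is composite.

1298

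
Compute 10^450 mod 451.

1

10^1 ≡ 10 (mod 451)
10^2 ≡ 10^2 = 100 ≡ 100 (mod 451)
10^4 ≡ 100^2 = 10000 ≡ 78 (mod 451)
10^8 ≡ 78^2 = 6084 ≡ 221 (mod 451)
10^16 ≡ 221^2 = 48841 ≡ 133 (mod 451)
10^32 ≡ 133^2 = 17689 ≡ 100 (mod 451)
10^64 ≡ 100^2 = 10000 ≡ 78 (mod 451)
10^128 ≡ 78^2 = 6084 ≡ 221 (mod 451)
10^256 ≡ 221^2 = 48841 ≡ 133 (mod 451)
450 = 256 + 128 + 64 + 2 in binary powers of 2.
So 10^450 ≡ 133 · 221 · 78 · 100 ≡ 1 (mod 451).
Since the result is 1, base 10 gives no evidence that 451 is composite.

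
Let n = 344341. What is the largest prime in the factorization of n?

89

344341 = 53 · 6497
6497 = 73 · 89
89 is prime.
So 344341 = 53 · 73 · 89; the largest prime factor is 89.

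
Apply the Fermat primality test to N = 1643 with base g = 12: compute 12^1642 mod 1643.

12^1 ≡ 12 (mod 1643)
12^2 ≡ 12^2 = 144 ≡ 144 (mod 1643)
12^4 ≡ 144^2 = 20736 ≡ 1020 (mod 1643)
12^8 ≡ 1020^2 = 1040400 ≡ 381 (mod 1643)
12^16 ≡ 381^2 = 145161 ≡ 577 (mod 1643)
12^32 ≡ 577^2 = 332929 ≡ 1043 (mod 1643)
12^64 ≡ 1043^2 = 1087849 ≡ 183 (mod 1643)
12^128 ≡ 183^2 = 33489 ≡ 629 (mod 1643)
12^256 ≡ 629^2 = 395641 ≡ 1321 (mod 1643)
12^512 ≡ 1321^2 = 1745041 ≡ 175 (mod 1643)
12^1024 ≡ 175^2 = 30625 ≡ 1051 (mod 1643)
1642 = 1024 + 512 + 64 + 32 + 8 + 2 in binary powers of 2.
So 12^1642 ≡ 1051 · 175 · 183 · 1043 · 381 · 144 ≡ 782 (mod 1643).
Since 782 ≠ 1, base 12 is a Fermat witness: 1643 is composite.

782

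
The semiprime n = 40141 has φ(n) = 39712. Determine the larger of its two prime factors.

293

φ(n) = (p−1)(q−1) = n − (p+q) + 1, so p + q = 40141 − 39712 + 1 = 430.
p and q are the roots of t² − 430t + 40141 = 0.
Discriminant: 430² − 4·40141 = 184900 − 160564 = 24336; √24336 = 156.
q = (430 − 156)/2 = 137, p = (430 + 156)/2 = 293.
Check: 137 · 293 = 40141.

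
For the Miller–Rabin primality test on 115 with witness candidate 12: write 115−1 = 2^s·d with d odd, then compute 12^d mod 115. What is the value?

52

115 − 1 = 114 = 2^1 · 57, so d = 57.
12^1 ≡ 12 (mod 115)
12^2 ≡ 12^2 = 144 ≡ 29 (mod 115)
12^4 ≡ 29^2 = 841 ≡ 36 (mod 115)
12^8 ≡ 36^2 = 1296 ≡ 31 (mod 115)
12^16 ≡ 31^2 = 961 ≡ 41 (mod 115)
12^32 ≡ 41^2 = 1681 ≡ 71 (mod 115)
57 = 32 + 16 + 8 + 1 in binary powers of 2.
So 12^57 ≡ 71 · 41 · 31 · 12 ≡ 52 (mod 115).
Squaring chain: 52; never reaches −1, so base 12 is a Miller–Rabin witness that 115 is composite.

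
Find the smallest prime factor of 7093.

7093 is odd.
Digit sum 19, not divisible by 3.
Ends in 3: not divisible by 5.
7: 7093 = 7·1013 + 2
11: 7093 = 11·644 + 9
13: 7093 = 13·545 + 8
17: 7093 = 17·417 + 4
19: 7093 = 19·373 + 6
23: 7093 = 23·308 + 9
29: 7093 = 29·244 + 17
31: 7093 = 31·228 + 25
37: 7093 = 37·191 + 26
41: 7093 = 41·173

41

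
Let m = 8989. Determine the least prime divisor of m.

89

8989 is odd.
Digit sum 34, not divisible by 3.
Ends in 9: not divisible by 5.
7: 8989 = 7·1284 + 1
11: 8989 = 11·817 + 2
13: 8989 = 13·691 + 6
17: 8989 = 17·528 + 13
19: 8989 = 19·473 + 2
23: 8989 = 23·390 + 19
29: 8989 = 29·309 + 28
31: 8989 = 31·289 + 30
37: 8989 = 37·242 + 35
41: 8989 = 41·219 + 10
43: 8989 = 43·209 + 2
47: 8989 = 47·191 + 12
53: 8989 = 53·169 + 32
59: 8989 = 59·152 + 21
61: 8989 = 61·147 + 22
67: 8989 = 67·134 + 11
71: 8989 = 71·126 + 43
73: 8989 = 73·123 + 10
79: 8989 = 79·113 + 62
83: 8989 = 83·108 + 25
89: 8989 = 89·101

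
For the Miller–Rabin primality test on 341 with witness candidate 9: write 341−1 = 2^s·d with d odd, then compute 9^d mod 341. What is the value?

341 − 1 = 340 = 2^2 · 85, so d = 85.
9^1 ≡ 9 (mod 341)
9^2 ≡ 9^2 = 81 ≡ 81 (mod 341)
9^4 ≡ 81^2 = 6561 ≡ 82 (mod 341)
9^8 ≡ 82^2 = 6724 ≡ 245 (mod 341)
9^16 ≡ 245^2 = 60025 ≡ 9 (mod 341)
9^32 ≡ 9^2 = 81 ≡ 81 (mod 341)
9^64 ≡ 81^2 = 6561 ≡ 82 (mod 341)
85 = 64 + 16 + 4 + 1 in binary powers of 2.
So 9^85 ≡ 82 · 9 · 82 · 9 ≡ 67 (mod 341).
Squaring chain: 67 → 56; never reaches −1, so base 9 is a Miller–Rabin witness that 341 is composite.

67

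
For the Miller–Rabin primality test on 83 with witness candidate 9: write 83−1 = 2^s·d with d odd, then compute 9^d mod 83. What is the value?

83 − 1 = 82 = 2^1 · 41, so d = 41.
9^1 ≡ 9 (mod 83)
9^2 ≡ 9^2 = 81 ≡ 81 (mod 83)
9^4 ≡ 81^2 = 6561 ≡ 4 (mod 83)
9^8 ≡ 4^2 = 16 ≡ 16 (mod 83)
9^16 ≡ 16^2 = 256 ≡ 7 (mod 83)
9^32 ≡ 7^2 = 49 ≡ 49 (mod 83)
41 = 32 + 8 + 1 in binary powers of 2.
So 9^41 ≡ 49 · 16 · 9 ≡ 1 (mod 83).
Since 9^d ≡ 1 (mod 83), base 9 does not prove 83 composite.

1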